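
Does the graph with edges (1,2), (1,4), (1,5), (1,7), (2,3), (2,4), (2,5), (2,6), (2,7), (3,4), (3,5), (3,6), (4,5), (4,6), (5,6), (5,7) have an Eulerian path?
Yes (the graph is connected and exactly 2 vertices have odd degree: {4, 7}; any Eulerian path must start and end at those)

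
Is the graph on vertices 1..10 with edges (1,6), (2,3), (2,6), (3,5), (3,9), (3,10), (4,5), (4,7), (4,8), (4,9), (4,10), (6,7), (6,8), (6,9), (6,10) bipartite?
Yes. Partition: {1, 2, 5, 7, 8, 9, 10}, {3, 4, 6}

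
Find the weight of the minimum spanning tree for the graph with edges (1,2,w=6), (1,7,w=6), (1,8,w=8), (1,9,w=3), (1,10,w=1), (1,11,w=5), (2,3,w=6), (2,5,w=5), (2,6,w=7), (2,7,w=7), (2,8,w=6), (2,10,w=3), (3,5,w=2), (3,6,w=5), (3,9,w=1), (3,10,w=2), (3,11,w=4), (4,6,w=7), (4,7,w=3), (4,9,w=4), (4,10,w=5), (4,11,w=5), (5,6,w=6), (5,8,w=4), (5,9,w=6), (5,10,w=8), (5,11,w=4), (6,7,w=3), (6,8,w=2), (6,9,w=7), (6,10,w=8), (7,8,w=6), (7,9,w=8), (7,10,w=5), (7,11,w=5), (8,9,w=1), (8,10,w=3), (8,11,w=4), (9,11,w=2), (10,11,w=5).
20 (MST edges: (1,10,w=1), (2,10,w=3), (3,5,w=2), (3,9,w=1), (3,10,w=2), (4,7,w=3), (6,7,w=3), (6,8,w=2), (8,9,w=1), (9,11,w=2); sum of weights 1 + 3 + 2 + 1 + 2 + 3 + 3 + 2 + 1 + 2 = 20)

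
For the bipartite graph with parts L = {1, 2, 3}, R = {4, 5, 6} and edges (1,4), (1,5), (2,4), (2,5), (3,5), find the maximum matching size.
2 (matching: (1,5), (2,4); upper bound min(|L|,|R|) = min(3,3) = 3)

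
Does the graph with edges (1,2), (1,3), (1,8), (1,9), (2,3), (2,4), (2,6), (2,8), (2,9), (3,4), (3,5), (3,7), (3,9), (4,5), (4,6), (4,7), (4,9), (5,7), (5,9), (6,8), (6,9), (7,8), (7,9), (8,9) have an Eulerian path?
Yes (the graph is connected and exactly 2 vertices have odd degree: {7, 8}; any Eulerian path must start and end at those)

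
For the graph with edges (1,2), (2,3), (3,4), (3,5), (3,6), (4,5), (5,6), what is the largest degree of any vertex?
4 (attained at vertex 3)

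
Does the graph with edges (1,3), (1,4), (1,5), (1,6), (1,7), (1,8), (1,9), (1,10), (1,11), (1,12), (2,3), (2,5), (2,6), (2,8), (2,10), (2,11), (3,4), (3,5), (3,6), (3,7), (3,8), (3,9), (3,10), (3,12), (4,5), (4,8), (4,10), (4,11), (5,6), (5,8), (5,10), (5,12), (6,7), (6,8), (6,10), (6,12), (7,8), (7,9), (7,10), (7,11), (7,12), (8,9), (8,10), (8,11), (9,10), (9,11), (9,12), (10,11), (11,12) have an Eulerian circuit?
No (2 vertices have odd degree: {9, 12}; Eulerian circuit requires 0)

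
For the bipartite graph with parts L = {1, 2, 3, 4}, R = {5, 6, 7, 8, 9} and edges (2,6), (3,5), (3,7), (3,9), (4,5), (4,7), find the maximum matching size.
3 (matching: (2,6), (3,9), (4,7); upper bound min(|L|,|R|) = min(4,5) = 4)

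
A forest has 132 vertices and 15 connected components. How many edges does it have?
117 (Each of the 15 component trees on V_i vertices has V_i - 1 edges; summing gives V - C = 132 - 15 = 117)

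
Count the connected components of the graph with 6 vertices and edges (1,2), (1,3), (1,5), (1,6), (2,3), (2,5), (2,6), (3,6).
2 (components: {1, 2, 3, 5, 6}, {4})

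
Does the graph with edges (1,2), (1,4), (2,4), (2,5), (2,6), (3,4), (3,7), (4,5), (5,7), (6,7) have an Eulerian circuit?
No (2 vertices have odd degree: {5, 7}; Eulerian circuit requires 0)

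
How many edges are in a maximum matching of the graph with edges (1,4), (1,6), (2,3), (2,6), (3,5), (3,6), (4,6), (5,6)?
3 (matching: (1,4), (2,6), (3,5); upper bound floor(n/2) = floor(6/2) = 3)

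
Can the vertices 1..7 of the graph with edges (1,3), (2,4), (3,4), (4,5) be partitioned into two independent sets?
Yes. Partition: {1, 4, 6, 7}, {2, 3, 5}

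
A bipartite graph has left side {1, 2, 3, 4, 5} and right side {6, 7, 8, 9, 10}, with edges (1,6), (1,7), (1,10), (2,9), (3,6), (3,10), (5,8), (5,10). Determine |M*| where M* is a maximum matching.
4 (matching: (1,7), (2,9), (3,10), (5,8); upper bound min(|L|,|R|) = min(5,5) = 5)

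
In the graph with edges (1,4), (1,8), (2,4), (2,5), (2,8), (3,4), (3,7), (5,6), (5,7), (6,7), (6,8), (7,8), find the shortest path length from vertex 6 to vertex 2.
2 (path: 6 -> 8 -> 2, 2 edges)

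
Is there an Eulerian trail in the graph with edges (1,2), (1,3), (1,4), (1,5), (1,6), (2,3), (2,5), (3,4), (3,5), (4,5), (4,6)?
Yes (the graph is connected and exactly 2 vertices have odd degree: {1, 2}; any Eulerian path must start and end at those)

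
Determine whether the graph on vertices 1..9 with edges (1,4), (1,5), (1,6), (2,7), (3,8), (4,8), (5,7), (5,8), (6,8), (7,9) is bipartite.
Yes. Partition: {1, 7, 8}, {2, 3, 4, 5, 6, 9}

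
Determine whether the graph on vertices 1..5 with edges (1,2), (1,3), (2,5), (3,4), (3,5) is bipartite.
Yes. Partition: {1, 4, 5}, {2, 3}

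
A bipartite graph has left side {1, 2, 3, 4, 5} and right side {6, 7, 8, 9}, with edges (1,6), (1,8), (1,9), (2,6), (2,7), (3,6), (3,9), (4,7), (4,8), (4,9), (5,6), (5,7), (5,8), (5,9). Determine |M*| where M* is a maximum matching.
4 (matching: (1,9), (2,7), (3,6), (4,8); upper bound min(|L|,|R|) = min(5,4) = 4)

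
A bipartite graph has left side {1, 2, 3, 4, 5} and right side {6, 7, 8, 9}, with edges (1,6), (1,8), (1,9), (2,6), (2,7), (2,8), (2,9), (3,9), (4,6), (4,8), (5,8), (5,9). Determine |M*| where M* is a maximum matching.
4 (matching: (1,9), (2,7), (4,6), (5,8); upper bound min(|L|,|R|) = min(5,4) = 4)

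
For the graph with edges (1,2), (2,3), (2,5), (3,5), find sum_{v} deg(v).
8 (handshake: sum of degrees = 2|E| = 2 x 4 = 8)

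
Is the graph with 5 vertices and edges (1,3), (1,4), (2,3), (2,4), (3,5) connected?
Yes (BFS from 1 visits [1, 3, 4, 2, 5] — all 5 vertices reached)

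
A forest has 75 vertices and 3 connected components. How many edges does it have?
72 (Each of the 3 component trees on V_i vertices has V_i - 1 edges; summing gives V - C = 75 - 3 = 72)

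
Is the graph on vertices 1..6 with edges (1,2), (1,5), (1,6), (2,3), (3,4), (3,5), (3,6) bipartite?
Yes. Partition: {1, 3}, {2, 4, 5, 6}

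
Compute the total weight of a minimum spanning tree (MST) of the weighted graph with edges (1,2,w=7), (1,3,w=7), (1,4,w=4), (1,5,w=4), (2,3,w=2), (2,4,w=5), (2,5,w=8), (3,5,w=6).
15 (MST edges: (1,4,w=4), (1,5,w=4), (2,3,w=2), (2,4,w=5); sum of weights 4 + 4 + 2 + 5 = 15)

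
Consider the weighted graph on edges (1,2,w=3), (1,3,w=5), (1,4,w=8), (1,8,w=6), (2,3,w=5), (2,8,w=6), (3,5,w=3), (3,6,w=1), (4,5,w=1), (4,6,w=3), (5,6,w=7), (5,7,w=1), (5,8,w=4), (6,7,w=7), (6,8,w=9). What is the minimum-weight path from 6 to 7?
5 (path: 6 -> 3 -> 5 -> 7; weights 1 + 3 + 1 = 5)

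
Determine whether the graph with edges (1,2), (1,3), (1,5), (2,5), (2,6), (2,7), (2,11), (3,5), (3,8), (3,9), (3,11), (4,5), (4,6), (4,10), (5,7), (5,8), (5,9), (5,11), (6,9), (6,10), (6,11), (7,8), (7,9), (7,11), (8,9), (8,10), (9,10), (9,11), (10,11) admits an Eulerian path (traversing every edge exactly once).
No (10 vertices have odd degree: {1, 2, 3, 4, 6, 7, 8, 9, 10, 11}; Eulerian path requires 0 or 2)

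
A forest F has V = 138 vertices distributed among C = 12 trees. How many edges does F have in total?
126 (Each of the 12 component trees on V_i vertices has V_i - 1 edges; summing gives V - C = 138 - 12 = 126)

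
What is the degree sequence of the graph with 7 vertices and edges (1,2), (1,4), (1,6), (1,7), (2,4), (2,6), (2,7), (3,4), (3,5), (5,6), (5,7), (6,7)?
[4, 4, 4, 4, 3, 3, 2] (degrees: deg(1)=4, deg(2)=4, deg(3)=2, deg(4)=3, deg(5)=3, deg(6)=4, deg(7)=4)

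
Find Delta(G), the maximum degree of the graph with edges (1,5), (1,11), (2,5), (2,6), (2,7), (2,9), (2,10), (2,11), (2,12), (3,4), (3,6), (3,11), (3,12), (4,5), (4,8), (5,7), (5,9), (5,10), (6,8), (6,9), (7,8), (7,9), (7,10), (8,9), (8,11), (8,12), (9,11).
7 (attained at vertex 2)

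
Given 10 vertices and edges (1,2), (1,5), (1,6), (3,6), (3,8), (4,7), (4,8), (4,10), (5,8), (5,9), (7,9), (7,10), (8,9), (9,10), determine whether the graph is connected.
Yes (BFS from 1 visits [1, 2, 5, 6, 8, 9, 3, 4, 7, 10] — all 10 vertices reached)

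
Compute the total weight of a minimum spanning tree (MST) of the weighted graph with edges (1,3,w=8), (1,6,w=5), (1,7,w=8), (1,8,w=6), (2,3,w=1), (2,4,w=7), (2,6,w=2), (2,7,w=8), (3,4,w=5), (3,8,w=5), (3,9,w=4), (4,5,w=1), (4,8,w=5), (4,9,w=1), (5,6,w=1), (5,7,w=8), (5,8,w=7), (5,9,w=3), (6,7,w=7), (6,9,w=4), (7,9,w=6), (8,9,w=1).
18 (MST edges: (1,6,w=5), (2,3,w=1), (2,6,w=2), (4,5,w=1), (4,9,w=1), (5,6,w=1), (7,9,w=6), (8,9,w=1); sum of weights 5 + 1 + 2 + 1 + 1 + 1 + 6 + 1 = 18)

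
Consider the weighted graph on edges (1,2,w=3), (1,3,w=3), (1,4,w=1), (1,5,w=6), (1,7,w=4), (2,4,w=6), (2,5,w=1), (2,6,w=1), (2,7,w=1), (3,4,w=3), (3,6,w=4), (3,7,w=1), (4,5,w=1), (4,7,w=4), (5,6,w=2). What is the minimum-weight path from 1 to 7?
4 (path: 1 -> 7; weights 4 = 4)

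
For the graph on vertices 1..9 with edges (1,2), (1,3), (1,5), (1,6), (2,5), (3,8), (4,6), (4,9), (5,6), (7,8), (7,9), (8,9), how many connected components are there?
1 (components: {1, 2, 3, 4, 5, 6, 7, 8, 9})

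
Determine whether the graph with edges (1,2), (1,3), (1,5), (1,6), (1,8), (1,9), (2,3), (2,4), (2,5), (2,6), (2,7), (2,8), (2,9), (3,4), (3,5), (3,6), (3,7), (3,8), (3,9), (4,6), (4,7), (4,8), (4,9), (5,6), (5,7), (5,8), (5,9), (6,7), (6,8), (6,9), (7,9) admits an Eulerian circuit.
No (2 vertices have odd degree: {5, 9}; Eulerian circuit requires 0)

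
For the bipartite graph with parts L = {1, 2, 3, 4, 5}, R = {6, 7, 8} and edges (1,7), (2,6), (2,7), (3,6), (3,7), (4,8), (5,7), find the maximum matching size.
3 (matching: (1,7), (2,6), (4,8); upper bound min(|L|,|R|) = min(5,3) = 3)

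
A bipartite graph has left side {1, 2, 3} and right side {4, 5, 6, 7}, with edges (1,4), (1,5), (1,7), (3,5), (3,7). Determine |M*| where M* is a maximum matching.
2 (matching: (1,7), (3,5); upper bound min(|L|,|R|) = min(3,4) = 3)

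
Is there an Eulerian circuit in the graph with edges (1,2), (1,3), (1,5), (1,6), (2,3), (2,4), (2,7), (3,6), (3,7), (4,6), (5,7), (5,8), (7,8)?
No (2 vertices have odd degree: {5, 6}; Eulerian circuit requires 0)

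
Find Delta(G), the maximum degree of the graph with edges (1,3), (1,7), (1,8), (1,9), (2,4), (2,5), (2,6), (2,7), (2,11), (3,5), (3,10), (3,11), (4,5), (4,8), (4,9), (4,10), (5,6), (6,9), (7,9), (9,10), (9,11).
6 (attained at vertex 9)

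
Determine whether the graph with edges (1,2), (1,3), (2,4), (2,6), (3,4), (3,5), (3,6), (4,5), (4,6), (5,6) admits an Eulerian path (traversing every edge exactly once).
Yes (the graph is connected and exactly 2 vertices have odd degree: {2, 5}; any Eulerian path must start and end at those)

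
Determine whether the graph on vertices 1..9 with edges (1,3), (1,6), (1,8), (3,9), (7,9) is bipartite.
Yes. Partition: {1, 2, 4, 5, 9}, {3, 6, 7, 8}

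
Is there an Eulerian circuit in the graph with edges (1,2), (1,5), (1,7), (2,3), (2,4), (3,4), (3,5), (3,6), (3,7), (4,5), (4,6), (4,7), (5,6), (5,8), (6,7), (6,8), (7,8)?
No (8 vertices have odd degree: {1, 2, 3, 4, 5, 6, 7, 8}; Eulerian circuit requires 0)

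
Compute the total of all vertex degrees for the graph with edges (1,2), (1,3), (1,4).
6 (handshake: sum of degrees = 2|E| = 2 x 3 = 6)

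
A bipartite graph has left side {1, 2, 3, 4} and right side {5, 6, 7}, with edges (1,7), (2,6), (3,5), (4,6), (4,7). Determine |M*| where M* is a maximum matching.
3 (matching: (1,7), (2,6), (3,5); upper bound min(|L|,|R|) = min(4,3) = 3)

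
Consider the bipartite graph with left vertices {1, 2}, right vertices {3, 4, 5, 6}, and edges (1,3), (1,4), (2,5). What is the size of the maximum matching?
2 (matching: (1,4), (2,5); upper bound min(|L|,|R|) = min(2,4) = 2)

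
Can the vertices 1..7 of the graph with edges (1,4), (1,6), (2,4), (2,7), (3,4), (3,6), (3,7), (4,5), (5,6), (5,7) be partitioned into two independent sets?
Yes. Partition: {1, 2, 3, 5}, {4, 6, 7}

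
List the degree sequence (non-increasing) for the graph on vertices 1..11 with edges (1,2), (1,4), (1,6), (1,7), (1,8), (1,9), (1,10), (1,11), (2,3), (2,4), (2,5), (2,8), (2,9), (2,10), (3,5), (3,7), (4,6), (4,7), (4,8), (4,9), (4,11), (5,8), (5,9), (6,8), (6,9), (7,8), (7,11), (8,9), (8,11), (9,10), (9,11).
[8, 8, 8, 7, 7, 5, 5, 4, 4, 3, 3] (degrees: deg(1)=8, deg(2)=7, deg(3)=3, deg(4)=7, deg(5)=4, deg(6)=4, deg(7)=5, deg(8)=8, deg(9)=8, deg(10)=3, deg(11)=5)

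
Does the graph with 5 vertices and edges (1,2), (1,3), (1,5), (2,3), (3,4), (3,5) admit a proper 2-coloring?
No (odd cycle of length 3: 5 -> 1 -> 3 -> 5)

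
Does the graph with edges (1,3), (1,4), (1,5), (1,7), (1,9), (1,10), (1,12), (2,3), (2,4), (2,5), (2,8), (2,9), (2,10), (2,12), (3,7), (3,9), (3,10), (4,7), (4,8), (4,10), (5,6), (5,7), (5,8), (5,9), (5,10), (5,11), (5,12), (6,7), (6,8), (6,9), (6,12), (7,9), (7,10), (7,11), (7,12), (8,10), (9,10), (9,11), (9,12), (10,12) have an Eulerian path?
No (12 vertices have odd degree: {1, 2, 3, 4, 5, 6, 7, 8, 9, 10, 11, 12}; Eulerian path requires 0 or 2)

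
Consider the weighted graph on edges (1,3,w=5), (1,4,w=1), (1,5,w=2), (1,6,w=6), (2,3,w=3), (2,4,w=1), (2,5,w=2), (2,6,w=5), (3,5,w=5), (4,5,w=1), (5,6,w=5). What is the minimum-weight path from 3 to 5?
5 (path: 3 -> 5; weights 5 = 5)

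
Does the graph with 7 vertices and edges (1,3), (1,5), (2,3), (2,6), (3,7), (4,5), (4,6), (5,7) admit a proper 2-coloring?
Yes. Partition: {1, 2, 4, 7}, {3, 5, 6}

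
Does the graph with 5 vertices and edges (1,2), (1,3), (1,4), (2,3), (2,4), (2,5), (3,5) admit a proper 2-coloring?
No (odd cycle of length 3: 4 -> 1 -> 2 -> 4)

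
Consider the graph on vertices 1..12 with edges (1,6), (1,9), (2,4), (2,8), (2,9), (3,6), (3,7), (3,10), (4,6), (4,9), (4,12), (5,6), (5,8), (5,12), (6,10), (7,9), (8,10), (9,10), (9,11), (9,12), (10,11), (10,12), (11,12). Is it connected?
Yes (BFS from 1 visits [1, 6, 9, 3, 4, 5, 10, 2, 7, 11, 12, 8] — all 12 vertices reached)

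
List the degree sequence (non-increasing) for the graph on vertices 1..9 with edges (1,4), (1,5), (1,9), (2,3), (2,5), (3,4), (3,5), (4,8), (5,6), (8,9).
[4, 3, 3, 3, 2, 2, 2, 1, 0] (degrees: deg(1)=3, deg(2)=2, deg(3)=3, deg(4)=3, deg(5)=4, deg(6)=1, deg(7)=0, deg(8)=2, deg(9)=2)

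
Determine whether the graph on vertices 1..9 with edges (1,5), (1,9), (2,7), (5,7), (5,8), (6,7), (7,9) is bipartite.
Yes. Partition: {1, 3, 4, 7, 8}, {2, 5, 6, 9}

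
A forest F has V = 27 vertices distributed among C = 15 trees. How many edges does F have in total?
12 (Each of the 15 component trees on V_i vertices has V_i - 1 edges; summing gives V - C = 27 - 15 = 12)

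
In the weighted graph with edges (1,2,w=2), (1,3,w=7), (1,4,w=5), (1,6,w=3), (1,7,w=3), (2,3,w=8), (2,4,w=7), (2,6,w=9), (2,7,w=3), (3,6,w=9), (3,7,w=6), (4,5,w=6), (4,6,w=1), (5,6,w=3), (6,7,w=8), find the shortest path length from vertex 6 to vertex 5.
3 (path: 6 -> 5; weights 3 = 3)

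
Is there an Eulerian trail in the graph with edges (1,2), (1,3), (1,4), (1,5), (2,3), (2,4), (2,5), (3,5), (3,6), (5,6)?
Yes — and in fact it has an Eulerian circuit (the graph is connected and all 6 vertices have even degree)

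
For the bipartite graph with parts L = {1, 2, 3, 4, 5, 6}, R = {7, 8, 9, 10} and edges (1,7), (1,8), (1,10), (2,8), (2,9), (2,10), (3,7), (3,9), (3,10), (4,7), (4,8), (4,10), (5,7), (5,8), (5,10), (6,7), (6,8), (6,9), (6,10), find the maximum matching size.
4 (matching: (1,10), (2,9), (3,7), (4,8); upper bound min(|L|,|R|) = min(6,4) = 4)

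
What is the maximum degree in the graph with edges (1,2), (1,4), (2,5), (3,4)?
2 (attained at vertices 1, 2, 4)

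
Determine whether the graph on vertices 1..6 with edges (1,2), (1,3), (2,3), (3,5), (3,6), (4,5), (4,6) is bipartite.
No (odd cycle of length 3: 3 -> 1 -> 2 -> 3)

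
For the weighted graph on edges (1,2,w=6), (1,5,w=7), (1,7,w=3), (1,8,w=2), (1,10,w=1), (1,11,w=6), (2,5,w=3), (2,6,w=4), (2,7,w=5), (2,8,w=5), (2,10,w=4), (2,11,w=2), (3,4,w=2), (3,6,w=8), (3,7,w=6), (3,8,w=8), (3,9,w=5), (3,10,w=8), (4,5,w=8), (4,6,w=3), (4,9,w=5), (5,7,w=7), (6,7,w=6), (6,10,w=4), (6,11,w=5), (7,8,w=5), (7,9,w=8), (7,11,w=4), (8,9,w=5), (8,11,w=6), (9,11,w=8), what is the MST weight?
29 (MST edges: (1,7,w=3), (1,8,w=2), (1,10,w=1), (2,5,w=3), (2,6,w=4), (2,10,w=4), (2,11,w=2), (3,4,w=2), (3,9,w=5), (4,6,w=3); sum of weights 3 + 2 + 1 + 3 + 4 + 4 + 2 + 2 + 5 + 3 = 29)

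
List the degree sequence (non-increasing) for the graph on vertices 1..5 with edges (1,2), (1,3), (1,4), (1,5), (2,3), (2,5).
[4, 3, 2, 2, 1] (degrees: deg(1)=4, deg(2)=3, deg(3)=2, deg(4)=1, deg(5)=2)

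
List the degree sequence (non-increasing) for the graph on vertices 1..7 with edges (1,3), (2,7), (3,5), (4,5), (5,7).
[3, 2, 2, 1, 1, 1, 0] (degrees: deg(1)=1, deg(2)=1, deg(3)=2, deg(4)=1, deg(5)=3, deg(6)=0, deg(7)=2)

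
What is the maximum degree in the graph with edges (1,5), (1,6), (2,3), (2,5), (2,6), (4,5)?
3 (attained at vertices 2, 5)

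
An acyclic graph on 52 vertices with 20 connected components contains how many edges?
32 (Each of the 20 component trees on V_i vertices has V_i - 1 edges; summing gives V - C = 52 - 20 = 32)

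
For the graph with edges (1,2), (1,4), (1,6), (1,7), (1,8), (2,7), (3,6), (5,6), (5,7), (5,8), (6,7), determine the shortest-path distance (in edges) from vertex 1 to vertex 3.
2 (path: 1 -> 6 -> 3, 2 edges)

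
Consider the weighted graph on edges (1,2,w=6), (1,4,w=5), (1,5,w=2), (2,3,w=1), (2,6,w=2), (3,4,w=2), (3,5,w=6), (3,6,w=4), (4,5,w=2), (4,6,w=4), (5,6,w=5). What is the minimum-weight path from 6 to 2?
2 (path: 6 -> 2; weights 2 = 2)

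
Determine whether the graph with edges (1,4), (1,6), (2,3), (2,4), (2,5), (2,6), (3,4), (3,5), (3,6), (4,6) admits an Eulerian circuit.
Yes (the graph is connected and all 6 vertices have even degree)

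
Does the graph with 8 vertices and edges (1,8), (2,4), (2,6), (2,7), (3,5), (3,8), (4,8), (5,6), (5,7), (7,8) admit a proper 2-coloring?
Yes. Partition: {1, 3, 4, 6, 7}, {2, 5, 8}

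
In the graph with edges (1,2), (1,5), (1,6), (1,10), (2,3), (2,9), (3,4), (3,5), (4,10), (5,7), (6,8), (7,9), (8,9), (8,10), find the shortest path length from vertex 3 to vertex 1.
2 (path: 3 -> 5 -> 1, 2 edges)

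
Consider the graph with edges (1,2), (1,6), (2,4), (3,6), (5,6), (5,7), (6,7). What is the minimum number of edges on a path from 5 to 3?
2 (path: 5 -> 6 -> 3, 2 edges)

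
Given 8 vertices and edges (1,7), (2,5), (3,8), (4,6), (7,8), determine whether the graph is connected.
No, it has 3 components: {1, 3, 7, 8}, {2, 5}, {4, 6}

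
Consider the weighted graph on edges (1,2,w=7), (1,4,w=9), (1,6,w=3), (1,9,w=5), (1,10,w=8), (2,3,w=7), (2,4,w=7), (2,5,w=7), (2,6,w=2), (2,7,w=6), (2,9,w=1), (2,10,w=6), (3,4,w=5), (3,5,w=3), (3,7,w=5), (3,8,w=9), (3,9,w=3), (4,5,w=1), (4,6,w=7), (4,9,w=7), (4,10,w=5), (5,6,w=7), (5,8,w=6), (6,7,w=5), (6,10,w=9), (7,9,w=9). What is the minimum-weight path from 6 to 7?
5 (path: 6 -> 7; weights 5 = 5)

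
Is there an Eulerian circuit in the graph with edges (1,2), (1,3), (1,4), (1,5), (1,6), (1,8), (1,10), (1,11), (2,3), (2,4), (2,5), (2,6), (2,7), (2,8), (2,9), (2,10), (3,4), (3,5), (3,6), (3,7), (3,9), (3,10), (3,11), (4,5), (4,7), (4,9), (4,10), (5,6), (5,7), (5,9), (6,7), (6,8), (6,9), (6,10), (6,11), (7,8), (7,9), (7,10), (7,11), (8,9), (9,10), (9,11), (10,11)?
No (8 vertices have odd degree: {2, 3, 4, 5, 6, 7, 8, 9}; Eulerian circuit requires 0)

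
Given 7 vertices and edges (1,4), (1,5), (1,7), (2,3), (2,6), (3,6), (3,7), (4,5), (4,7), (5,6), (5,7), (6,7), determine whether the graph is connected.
Yes (BFS from 1 visits [1, 4, 5, 7, 6, 3, 2] — all 7 vertices reached)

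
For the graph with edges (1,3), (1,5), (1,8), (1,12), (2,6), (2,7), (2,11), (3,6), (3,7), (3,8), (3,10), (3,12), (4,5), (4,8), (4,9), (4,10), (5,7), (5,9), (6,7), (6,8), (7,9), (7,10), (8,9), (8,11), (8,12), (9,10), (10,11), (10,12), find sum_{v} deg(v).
56 (handshake: sum of degrees = 2|E| = 2 x 28 = 56)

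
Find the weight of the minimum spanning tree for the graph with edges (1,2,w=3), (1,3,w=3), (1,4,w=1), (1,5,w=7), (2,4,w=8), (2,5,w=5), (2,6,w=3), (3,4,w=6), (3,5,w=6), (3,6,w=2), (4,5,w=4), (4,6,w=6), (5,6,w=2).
11 (MST edges: (1,2,w=3), (1,3,w=3), (1,4,w=1), (3,6,w=2), (5,6,w=2); sum of weights 3 + 3 + 1 + 2 + 2 = 11)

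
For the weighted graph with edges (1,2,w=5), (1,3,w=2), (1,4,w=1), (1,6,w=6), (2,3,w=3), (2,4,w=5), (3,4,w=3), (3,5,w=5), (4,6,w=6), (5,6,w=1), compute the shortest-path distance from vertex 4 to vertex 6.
6 (path: 4 -> 6; weights 6 = 6)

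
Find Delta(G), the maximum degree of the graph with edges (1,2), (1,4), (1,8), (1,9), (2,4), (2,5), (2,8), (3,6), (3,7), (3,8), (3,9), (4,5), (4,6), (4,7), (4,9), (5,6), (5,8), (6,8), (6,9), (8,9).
6 (attained at vertices 4, 8)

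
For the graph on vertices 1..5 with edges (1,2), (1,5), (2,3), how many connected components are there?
2 (components: {1, 2, 3, 5}, {4})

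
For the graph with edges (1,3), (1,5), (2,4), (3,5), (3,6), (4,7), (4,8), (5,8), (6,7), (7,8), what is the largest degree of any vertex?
3 (attained at vertices 3, 4, 5, 7, 8)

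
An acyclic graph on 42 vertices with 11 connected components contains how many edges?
31 (Each of the 11 component trees on V_i vertices has V_i - 1 edges; summing gives V - C = 42 - 11 = 31)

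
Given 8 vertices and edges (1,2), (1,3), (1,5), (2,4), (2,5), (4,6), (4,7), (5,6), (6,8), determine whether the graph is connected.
Yes (BFS from 1 visits [1, 2, 3, 5, 4, 6, 7, 8] — all 8 vertices reached)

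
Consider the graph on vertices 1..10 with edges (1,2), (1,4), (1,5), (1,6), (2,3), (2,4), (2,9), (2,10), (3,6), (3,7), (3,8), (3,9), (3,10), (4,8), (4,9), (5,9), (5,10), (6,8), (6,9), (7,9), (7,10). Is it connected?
Yes (BFS from 1 visits [1, 2, 4, 5, 6, 3, 9, 10, 8, 7] — all 10 vertices reached)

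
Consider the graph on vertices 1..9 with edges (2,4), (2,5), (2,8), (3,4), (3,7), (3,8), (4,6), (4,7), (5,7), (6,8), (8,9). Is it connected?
No, it has 2 components: {1}, {2, 3, 4, 5, 6, 7, 8, 9}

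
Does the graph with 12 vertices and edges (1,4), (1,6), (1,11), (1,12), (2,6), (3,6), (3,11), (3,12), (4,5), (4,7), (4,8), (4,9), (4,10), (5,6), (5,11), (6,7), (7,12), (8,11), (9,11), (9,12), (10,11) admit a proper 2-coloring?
Yes. Partition: {1, 2, 3, 5, 7, 8, 9, 10}, {4, 6, 11, 12}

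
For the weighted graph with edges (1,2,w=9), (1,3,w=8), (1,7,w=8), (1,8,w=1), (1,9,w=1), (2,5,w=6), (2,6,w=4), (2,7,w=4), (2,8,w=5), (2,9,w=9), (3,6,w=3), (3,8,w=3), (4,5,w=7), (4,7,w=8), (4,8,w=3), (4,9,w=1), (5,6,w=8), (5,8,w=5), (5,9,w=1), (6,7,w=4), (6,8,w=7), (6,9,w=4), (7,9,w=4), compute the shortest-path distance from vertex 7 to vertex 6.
4 (path: 7 -> 6; weights 4 = 4)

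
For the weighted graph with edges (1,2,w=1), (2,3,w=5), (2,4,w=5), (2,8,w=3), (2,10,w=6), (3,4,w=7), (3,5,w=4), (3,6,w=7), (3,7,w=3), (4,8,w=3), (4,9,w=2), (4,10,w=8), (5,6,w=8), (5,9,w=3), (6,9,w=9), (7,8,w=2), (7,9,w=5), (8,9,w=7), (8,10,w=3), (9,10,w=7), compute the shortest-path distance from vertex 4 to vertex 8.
3 (path: 4 -> 8; weights 3 = 3)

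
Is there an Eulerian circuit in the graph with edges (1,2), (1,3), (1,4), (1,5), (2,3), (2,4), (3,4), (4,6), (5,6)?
No (2 vertices have odd degree: {2, 3}; Eulerian circuit requires 0)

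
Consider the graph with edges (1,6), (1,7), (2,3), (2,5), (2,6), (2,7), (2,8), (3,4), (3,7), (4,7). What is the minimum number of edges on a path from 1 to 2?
2 (path: 1 -> 6 -> 2, 2 edges)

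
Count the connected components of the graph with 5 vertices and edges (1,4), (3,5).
3 (components: {1, 4}, {2}, {3, 5})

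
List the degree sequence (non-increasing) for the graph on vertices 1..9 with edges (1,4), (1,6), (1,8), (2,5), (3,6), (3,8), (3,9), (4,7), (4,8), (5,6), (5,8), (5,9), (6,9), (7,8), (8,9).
[6, 4, 4, 4, 3, 3, 3, 2, 1] (degrees: deg(1)=3, deg(2)=1, deg(3)=3, deg(4)=3, deg(5)=4, deg(6)=4, deg(7)=2, deg(8)=6, deg(9)=4)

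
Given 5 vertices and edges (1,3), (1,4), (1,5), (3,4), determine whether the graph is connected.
No, it has 2 components: {1, 3, 4, 5}, {2}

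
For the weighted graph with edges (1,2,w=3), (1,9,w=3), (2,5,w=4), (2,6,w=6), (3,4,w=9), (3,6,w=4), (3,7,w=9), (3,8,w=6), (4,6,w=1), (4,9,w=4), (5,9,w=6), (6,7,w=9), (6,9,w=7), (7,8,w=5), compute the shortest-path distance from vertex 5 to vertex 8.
20 (path: 5 -> 2 -> 6 -> 3 -> 8; weights 4 + 6 + 4 + 6 = 20)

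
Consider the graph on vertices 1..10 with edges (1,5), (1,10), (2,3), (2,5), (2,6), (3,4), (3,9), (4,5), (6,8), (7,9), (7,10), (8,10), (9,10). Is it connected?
Yes (BFS from 1 visits [1, 5, 10, 2, 4, 7, 8, 9, 3, 6] — all 10 vertices reached)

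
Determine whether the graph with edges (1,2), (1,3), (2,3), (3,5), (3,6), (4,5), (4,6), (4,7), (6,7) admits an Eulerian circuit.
No (2 vertices have odd degree: {4, 6}; Eulerian circuit requires 0)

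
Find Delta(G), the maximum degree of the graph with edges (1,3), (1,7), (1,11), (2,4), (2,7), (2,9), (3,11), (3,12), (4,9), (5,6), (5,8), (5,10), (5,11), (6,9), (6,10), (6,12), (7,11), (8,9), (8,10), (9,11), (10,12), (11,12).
6 (attained at vertex 11)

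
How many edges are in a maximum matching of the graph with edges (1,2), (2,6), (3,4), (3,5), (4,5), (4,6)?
3 (matching: (1,2), (3,5), (4,6); upper bound floor(n/2) = floor(6/2) = 3)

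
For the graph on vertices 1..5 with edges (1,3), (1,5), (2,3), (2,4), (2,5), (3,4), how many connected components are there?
1 (components: {1, 2, 3, 4, 5})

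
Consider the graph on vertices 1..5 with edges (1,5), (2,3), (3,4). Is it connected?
No, it has 2 components: {1, 5}, {2, 3, 4}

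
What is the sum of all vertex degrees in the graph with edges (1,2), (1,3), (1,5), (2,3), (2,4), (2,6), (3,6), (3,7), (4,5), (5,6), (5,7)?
22 (handshake: sum of degrees = 2|E| = 2 x 11 = 22)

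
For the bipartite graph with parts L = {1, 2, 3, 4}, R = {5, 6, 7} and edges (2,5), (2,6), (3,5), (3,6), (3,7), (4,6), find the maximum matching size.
3 (matching: (2,5), (3,7), (4,6); upper bound min(|L|,|R|) = min(4,3) = 3)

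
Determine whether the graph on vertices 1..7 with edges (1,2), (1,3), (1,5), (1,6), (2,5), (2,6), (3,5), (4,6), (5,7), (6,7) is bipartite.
No (odd cycle of length 3: 6 -> 1 -> 2 -> 6)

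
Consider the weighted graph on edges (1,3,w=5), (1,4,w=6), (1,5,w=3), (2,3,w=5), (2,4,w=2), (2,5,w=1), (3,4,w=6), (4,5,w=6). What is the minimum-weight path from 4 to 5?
3 (path: 4 -> 2 -> 5; weights 2 + 1 = 3)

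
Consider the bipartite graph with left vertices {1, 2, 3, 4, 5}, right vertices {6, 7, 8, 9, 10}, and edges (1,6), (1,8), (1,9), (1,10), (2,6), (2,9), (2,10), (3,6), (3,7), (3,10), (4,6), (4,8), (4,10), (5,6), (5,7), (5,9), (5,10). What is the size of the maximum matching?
5 (matching: (1,10), (2,9), (3,7), (4,8), (5,6); upper bound min(|L|,|R|) = min(5,5) = 5)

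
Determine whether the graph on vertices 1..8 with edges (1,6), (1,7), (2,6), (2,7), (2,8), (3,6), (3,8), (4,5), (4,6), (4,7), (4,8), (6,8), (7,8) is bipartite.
No (odd cycle of length 3: 4 -> 6 -> 8 -> 4)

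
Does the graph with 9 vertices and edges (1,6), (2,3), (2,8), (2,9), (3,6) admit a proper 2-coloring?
Yes. Partition: {1, 3, 4, 5, 7, 8, 9}, {2, 6}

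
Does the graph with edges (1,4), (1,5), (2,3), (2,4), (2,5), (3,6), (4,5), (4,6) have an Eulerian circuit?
No (2 vertices have odd degree: {2, 5}; Eulerian circuit requires 0)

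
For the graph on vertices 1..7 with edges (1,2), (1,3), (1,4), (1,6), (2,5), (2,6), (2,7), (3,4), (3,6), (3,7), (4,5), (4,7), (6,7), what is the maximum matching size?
3 (matching: (2,5), (3,4), (6,7); upper bound floor(n/2) = floor(7/2) = 3)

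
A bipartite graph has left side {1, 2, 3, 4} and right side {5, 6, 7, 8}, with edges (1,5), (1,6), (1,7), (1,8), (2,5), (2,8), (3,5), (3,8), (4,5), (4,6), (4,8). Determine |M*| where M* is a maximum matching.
4 (matching: (1,7), (2,8), (3,5), (4,6); upper bound min(|L|,|R|) = min(4,4) = 4)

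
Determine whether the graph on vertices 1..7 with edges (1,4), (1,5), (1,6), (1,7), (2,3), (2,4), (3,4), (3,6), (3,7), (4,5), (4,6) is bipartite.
No (odd cycle of length 3: 6 -> 1 -> 4 -> 6)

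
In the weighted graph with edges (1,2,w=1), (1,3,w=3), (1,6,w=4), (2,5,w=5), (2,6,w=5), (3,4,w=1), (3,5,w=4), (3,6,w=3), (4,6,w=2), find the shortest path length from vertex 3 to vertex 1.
3 (path: 3 -> 1; weights 3 = 3)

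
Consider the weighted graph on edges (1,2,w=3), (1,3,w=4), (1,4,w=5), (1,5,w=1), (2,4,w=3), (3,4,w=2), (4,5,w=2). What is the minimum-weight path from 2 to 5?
4 (path: 2 -> 1 -> 5; weights 3 + 1 = 4)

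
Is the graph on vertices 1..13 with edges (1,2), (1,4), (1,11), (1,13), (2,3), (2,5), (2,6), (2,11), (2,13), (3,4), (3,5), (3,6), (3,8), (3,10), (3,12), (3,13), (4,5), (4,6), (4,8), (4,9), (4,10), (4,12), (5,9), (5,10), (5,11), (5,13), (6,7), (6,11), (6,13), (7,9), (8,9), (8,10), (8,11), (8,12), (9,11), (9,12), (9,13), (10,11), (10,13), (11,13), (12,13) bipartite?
No (odd cycle of length 3: 13 -> 1 -> 2 -> 13)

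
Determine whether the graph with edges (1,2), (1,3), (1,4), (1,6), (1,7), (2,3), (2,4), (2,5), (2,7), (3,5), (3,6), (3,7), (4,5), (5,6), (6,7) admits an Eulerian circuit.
No (4 vertices have odd degree: {1, 2, 3, 4}; Eulerian circuit requires 0)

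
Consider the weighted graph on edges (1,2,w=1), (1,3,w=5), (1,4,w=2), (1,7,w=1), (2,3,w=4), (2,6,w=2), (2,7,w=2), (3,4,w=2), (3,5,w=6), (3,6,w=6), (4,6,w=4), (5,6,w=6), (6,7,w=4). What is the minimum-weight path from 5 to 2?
8 (path: 5 -> 6 -> 2; weights 6 + 2 = 8)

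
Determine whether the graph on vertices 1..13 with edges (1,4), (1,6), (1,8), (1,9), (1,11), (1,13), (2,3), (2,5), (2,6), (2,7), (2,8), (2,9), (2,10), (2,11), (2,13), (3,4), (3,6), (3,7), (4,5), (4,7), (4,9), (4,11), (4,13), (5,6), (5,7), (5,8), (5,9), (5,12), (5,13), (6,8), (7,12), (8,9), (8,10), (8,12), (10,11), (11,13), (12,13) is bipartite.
No (odd cycle of length 3: 6 -> 1 -> 8 -> 6)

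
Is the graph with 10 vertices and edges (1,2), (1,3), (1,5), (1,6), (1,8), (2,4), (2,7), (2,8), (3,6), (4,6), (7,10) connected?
No, it has 2 components: {1, 2, 3, 4, 5, 6, 7, 8, 10}, {9}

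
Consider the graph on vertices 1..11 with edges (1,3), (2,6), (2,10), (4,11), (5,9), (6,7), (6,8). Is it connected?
No, it has 4 components: {1, 3}, {2, 6, 7, 8, 10}, {4, 11}, {5, 9}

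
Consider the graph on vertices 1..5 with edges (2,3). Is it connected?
No, it has 4 components: {1}, {2, 3}, {4}, {5}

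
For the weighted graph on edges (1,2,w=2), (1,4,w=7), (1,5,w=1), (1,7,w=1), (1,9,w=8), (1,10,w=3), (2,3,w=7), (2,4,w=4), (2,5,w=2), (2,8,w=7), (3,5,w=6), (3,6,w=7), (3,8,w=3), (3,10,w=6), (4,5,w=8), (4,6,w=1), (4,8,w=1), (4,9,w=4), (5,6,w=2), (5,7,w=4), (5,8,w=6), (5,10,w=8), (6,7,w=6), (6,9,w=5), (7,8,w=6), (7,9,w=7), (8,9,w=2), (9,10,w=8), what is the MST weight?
16 (MST edges: (1,2,w=2), (1,5,w=1), (1,7,w=1), (1,10,w=3), (3,8,w=3), (4,6,w=1), (4,8,w=1), (5,6,w=2), (8,9,w=2); sum of weights 2 + 1 + 1 + 3 + 3 + 1 + 1 + 2 + 2 = 16)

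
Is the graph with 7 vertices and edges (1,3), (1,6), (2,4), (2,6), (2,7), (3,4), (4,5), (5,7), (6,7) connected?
Yes (BFS from 1 visits [1, 3, 6, 4, 2, 7, 5] — all 7 vertices reached)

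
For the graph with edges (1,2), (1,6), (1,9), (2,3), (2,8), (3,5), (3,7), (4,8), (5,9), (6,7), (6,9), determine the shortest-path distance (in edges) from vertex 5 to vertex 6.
2 (path: 5 -> 9 -> 6, 2 edges)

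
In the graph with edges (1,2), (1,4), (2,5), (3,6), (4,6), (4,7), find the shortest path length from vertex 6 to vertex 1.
2 (path: 6 -> 4 -> 1, 2 edges)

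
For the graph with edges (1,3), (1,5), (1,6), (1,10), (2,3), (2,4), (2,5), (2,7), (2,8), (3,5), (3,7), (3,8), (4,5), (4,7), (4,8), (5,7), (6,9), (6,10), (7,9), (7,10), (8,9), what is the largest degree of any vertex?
6 (attained at vertex 7)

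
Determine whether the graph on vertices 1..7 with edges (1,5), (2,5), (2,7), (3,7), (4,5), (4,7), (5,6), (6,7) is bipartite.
Yes. Partition: {1, 2, 3, 4, 6}, {5, 7}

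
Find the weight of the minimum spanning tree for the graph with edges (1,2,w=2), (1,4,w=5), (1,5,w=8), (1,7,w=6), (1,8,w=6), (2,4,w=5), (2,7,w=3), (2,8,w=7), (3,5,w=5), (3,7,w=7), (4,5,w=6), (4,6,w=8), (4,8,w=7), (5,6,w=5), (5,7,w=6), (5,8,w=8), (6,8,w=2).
28 (MST edges: (1,2,w=2), (1,4,w=5), (1,8,w=6), (2,7,w=3), (3,5,w=5), (5,6,w=5), (6,8,w=2); sum of weights 2 + 5 + 6 + 3 + 5 + 5 + 2 = 28)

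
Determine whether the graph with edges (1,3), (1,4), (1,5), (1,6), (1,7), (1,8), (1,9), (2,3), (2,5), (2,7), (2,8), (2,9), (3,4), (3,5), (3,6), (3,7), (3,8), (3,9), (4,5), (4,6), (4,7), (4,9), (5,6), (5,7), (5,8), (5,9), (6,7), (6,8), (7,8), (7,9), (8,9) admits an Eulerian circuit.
No (4 vertices have odd degree: {1, 2, 8, 9}; Eulerian circuit requires 0)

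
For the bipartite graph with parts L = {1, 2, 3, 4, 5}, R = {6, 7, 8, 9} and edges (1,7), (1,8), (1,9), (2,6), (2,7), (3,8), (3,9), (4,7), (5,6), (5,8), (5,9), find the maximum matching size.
4 (matching: (1,9), (2,7), (3,8), (5,6); upper bound min(|L|,|R|) = min(5,4) = 4)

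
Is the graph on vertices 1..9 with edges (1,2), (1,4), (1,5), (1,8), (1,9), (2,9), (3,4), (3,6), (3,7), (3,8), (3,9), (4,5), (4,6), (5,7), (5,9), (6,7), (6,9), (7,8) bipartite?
No (odd cycle of length 3: 2 -> 1 -> 9 -> 2)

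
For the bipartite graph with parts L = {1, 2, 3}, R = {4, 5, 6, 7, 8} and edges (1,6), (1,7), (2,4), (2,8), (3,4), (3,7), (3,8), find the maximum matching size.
3 (matching: (1,6), (2,8), (3,7); upper bound min(|L|,|R|) = min(3,5) = 3)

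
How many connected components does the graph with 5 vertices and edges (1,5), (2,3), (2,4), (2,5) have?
1 (components: {1, 2, 3, 4, 5})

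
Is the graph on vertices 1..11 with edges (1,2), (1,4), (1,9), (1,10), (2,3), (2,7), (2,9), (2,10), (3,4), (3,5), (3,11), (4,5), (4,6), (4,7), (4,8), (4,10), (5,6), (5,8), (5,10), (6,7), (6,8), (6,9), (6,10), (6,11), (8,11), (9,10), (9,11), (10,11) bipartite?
No (odd cycle of length 3: 9 -> 1 -> 2 -> 9)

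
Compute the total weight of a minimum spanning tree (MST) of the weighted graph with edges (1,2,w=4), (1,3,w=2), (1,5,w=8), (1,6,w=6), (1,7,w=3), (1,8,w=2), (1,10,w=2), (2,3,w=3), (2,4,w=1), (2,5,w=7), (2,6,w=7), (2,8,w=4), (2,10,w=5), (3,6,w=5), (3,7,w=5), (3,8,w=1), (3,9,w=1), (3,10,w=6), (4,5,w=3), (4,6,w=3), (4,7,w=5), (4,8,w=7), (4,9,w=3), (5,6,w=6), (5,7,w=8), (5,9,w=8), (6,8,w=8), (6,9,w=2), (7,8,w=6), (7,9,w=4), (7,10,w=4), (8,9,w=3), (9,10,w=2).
18 (MST edges: (1,3,w=2), (1,7,w=3), (1,10,w=2), (2,3,w=3), (2,4,w=1), (3,8,w=1), (3,9,w=1), (4,5,w=3), (6,9,w=2); sum of weights 2 + 3 + 2 + 3 + 1 + 1 + 1 + 3 + 2 = 18)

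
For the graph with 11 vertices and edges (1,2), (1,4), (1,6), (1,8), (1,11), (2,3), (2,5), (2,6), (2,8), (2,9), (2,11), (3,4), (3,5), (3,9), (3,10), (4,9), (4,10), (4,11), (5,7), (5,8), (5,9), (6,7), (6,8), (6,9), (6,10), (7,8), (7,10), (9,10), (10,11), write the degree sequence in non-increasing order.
[7, 6, 6, 6, 5, 5, 5, 5, 5, 4, 4] (degrees: deg(1)=5, deg(2)=7, deg(3)=5, deg(4)=5, deg(5)=5, deg(6)=6, deg(7)=4, deg(8)=5, deg(9)=6, deg(10)=6, deg(11)=4)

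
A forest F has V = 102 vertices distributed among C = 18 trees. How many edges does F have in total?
84 (Each of the 18 component trees on V_i vertices has V_i - 1 edges; summing gives V - C = 102 - 18 = 84)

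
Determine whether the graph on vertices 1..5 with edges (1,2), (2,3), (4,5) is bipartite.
Yes. Partition: {1, 3, 4}, {2, 5}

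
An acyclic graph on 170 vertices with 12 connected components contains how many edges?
158 (Each of the 12 component trees on V_i vertices has V_i - 1 edges; summing gives V - C = 170 - 12 = 158)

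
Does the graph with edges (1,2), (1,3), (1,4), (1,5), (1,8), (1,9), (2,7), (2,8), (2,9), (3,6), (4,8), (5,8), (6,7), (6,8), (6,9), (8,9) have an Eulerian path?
Yes — and in fact it has an Eulerian circuit (the graph is connected and all 9 vertices have even degree)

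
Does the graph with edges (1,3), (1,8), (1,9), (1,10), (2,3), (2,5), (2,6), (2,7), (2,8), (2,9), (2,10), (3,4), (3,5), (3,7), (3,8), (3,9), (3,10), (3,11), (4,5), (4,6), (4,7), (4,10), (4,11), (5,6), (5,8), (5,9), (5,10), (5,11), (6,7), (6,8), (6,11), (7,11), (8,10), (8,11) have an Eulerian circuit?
No (4 vertices have odd degree: {2, 3, 7, 8}; Eulerian circuit requires 0)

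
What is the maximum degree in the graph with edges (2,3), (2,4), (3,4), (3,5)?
3 (attained at vertex 3)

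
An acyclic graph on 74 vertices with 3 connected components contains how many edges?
71 (Each of the 3 component trees on V_i vertices has V_i - 1 edges; summing gives V - C = 74 - 3 = 71)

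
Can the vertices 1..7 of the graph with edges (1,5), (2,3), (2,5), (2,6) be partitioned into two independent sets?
Yes. Partition: {1, 2, 4, 7}, {3, 5, 6}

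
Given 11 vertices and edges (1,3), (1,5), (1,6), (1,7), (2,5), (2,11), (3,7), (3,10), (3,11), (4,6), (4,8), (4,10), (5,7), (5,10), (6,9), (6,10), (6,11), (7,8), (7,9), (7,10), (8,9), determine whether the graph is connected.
Yes (BFS from 1 visits [1, 3, 5, 6, 7, 10, 11, 2, 4, 9, 8] — all 11 vertices reached)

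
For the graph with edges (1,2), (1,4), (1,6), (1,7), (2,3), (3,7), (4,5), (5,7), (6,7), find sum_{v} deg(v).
18 (handshake: sum of degrees = 2|E| = 2 x 9 = 18)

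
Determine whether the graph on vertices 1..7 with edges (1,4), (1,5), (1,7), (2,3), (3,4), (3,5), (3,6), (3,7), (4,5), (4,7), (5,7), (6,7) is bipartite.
No (odd cycle of length 3: 5 -> 1 -> 4 -> 5)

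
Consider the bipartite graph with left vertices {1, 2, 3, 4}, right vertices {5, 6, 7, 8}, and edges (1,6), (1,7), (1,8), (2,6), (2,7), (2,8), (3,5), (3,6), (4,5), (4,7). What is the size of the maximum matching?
4 (matching: (1,8), (2,7), (3,6), (4,5); upper bound min(|L|,|R|) = min(4,4) = 4)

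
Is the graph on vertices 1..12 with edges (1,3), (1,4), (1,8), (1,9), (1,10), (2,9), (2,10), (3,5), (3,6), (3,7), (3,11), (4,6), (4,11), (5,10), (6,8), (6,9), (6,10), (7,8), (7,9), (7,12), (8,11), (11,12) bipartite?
Yes. Partition: {1, 2, 5, 6, 7, 11}, {3, 4, 8, 9, 10, 12}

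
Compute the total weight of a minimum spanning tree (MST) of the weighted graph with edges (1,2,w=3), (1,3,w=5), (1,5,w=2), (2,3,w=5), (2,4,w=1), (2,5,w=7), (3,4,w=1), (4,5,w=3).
7 (MST edges: (1,2,w=3), (1,5,w=2), (2,4,w=1), (3,4,w=1); sum of weights 3 + 2 + 1 + 1 = 7)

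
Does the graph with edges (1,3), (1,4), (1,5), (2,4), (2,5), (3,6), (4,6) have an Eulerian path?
Yes (the graph is connected and exactly 2 vertices have odd degree: {1, 4}; any Eulerian path must start and end at those)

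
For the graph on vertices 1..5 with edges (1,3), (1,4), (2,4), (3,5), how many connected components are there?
1 (components: {1, 2, 3, 4, 5})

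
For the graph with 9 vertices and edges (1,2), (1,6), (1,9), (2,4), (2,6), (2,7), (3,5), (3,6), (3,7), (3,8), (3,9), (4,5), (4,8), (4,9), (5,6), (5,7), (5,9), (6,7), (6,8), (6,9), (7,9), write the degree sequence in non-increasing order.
[7, 6, 5, 5, 5, 4, 4, 3, 3] (degrees: deg(1)=3, deg(2)=4, deg(3)=5, deg(4)=4, deg(5)=5, deg(6)=7, deg(7)=5, deg(8)=3, deg(9)=6)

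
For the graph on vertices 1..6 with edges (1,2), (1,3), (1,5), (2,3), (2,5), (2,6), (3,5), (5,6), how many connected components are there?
2 (components: {1, 2, 3, 5, 6}, {4})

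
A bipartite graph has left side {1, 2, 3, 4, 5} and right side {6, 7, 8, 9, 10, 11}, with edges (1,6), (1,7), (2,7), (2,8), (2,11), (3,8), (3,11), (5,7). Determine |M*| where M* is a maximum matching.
4 (matching: (1,6), (2,11), (3,8), (5,7); upper bound min(|L|,|R|) = min(5,6) = 5)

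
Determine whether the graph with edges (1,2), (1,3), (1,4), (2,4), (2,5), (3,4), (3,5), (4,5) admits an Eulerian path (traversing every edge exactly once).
No (4 vertices have odd degree: {1, 2, 3, 5}; Eulerian path requires 0 or 2)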